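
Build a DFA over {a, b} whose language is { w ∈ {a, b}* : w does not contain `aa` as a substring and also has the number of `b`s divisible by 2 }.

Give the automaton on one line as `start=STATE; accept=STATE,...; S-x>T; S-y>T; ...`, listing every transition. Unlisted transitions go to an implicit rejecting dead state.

Run two small machines in parallel and take their product. The first has 3 states tracking partial matches of the forbidden pattern `aa`; the second has 2 states tracking the count of `b`s modulo 2. A product state is a pair (one from each), accepting exactly when both do.
A 6-state machine:
        a   b  
>* q0   q1  q2 
 * q1   q3  q2 
   q2   q4  q0 
   q3   q3  q5 
   q4   q5  q0 
   q5   q5  q3 
(> = start, * = accepting)

start=q0; accept=q0,q1; q0-a>q1; q0-b>q2; q1-a>q3; q1-b>q2; q2-a>q4; q2-b>q0; q3-a>q3; q3-b>q5; q4-a>q5; q4-b>q0; q5-a>q5; q5-b>q3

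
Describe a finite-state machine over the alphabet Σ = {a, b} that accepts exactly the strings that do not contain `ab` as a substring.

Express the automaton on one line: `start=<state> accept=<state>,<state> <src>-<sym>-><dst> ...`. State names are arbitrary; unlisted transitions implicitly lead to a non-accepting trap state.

This is the complement of 'contains `ab`'. Use the same substring-matching states — S0 through S2 holding how much of `ab` has just been matched — but flip the accepting set: everything except the trap S2 accepts.
3 states suffice.
        a   b  
>* S0   S1  S0 
 * S1   S1  S2 
   S2   S2  S2 
(> = start, * = accepting)

start=S0 accept=S0,S1 S0-a->S1 S0-b->S0 S1-a->S1 S1-b->S2 S2-a->S2 S2-b->S2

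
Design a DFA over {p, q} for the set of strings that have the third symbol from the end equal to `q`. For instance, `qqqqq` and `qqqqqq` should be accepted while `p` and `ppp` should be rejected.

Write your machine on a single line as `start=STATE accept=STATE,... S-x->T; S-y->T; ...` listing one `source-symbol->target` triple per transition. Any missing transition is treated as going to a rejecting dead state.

start=A; accept=L,M,N,O; A-p->B; A-q->C; B-p->D; B-q->E; C-p->F; C-q->G; D-p->H; D-q->I; E-p->J; E-q->K; F-p->L; F-q->M; G-p->N; G-q->O; H-p->H; H-q->I; I-p->J; I-q->K; J-p->L; J-q->M; K-p->N; K-q->O; L-p->H; L-q->I; M-p->J; M-q->K; N-p->L; N-q->M; O-p->N; O-q->O

Because acceptance depends on a position counted from the end, the machine has to buffer the most recent 3 symbols. Make each state the string of the last up-to-3 symbols read; on input `x` shift the window left and append `x`. Accept when the buffered window has length 3 and begins with `q`.
15 states suffice.
       p  q 
>  A   B  C 
   B   D  E 
   C   F  G 
   D   H  I 
   E   J  K 
   F   L  M 
   G   N  O 
   H   H  I 
   I   J  K 
   J   L  M 
   K   N  O 
 * L   H  I 
 * M   J  K 
 * N   L  M 
 * O   N  O 
(> = start, * = accepting)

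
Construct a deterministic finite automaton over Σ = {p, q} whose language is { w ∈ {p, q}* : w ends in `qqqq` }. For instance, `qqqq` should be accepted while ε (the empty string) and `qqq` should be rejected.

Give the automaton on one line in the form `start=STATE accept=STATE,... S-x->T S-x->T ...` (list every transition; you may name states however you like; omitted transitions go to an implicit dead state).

start=A accept=E A-p->A A-q->B B-p->A B-q->C C-p->A C-q->D D-p->A D-q->E E-p->A E-q->E

Remember how much of `qqqq` the current input suffix matches. State A means no match yet; B means the last symbol is `q`; C means the last 2 symbols are `qq`; D means the last 3 symbols are `qqq`; E means the last 4 symbols are `qqqq`. Only E accepts. On a mismatch, fall back to the longest proper suffix that is still a prefix of `qqqq`.
With 5 states:
       p  q 
>  A   A  B 
   B   A  C 
   C   A  D 
   D   A  E 
 * E   A  E 
(> = start, * = accepting)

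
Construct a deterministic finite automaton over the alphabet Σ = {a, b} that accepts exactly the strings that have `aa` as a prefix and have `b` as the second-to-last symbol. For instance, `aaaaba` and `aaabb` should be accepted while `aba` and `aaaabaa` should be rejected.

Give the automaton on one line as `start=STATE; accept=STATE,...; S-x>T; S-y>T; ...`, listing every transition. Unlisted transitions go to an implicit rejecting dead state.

Handle the two conditions separately and then intersect. One (4 states) tracks whether the input so far still matches the prefix `aa`; the other (7 states) tracks the last 2 symbols read. Each combined state is a pair, one component from each; accept when both components accept.
          a    b  
>  q0     q1   q2 
   q1     q3   q4 
   q2     q5   q6 
   q3     q3   q7 
   q4     q5   q6 
   q5     q8   q4 
   q6     q5   q6 
   q7     q9  q10 
   q8     q8   q4 
 * q9     q3   q7 
 * q10    q9  q10 
(> = start, * = accepting)

start=q0; accept=q9,q10; q0-a>q1; q0-b>q2; q1-a>q3; q1-b>q4; q2-a>q5; q2-b>q6; q3-a>q3; q3-b>q7; q4-a>q5; q4-b>q6; q5-a>q8; q5-b>q4; q6-a>q5; q6-b>q6; q7-a>q9; q7-b>q10; q8-a>q8; q8-b>q4; q9-a>q3; q9-b>q7; q10-a>q9; q10-b>q10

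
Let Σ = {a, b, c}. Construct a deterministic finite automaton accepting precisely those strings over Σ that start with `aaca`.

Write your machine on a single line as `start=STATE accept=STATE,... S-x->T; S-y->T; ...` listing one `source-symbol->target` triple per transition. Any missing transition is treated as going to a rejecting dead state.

Check the first 4 symbols one by one: q0 through q3 record how many have matched `aaca` so far; any wrong symbol goes to the dead state q5. After all 4 match we enter the accepting sink q4.
6 states suffice.
        a   b   c  
>  q0   q1  q5  q5 
   q1   q2  q5  q5 
   q2   q5  q5  q3 
   q3   q4  q5  q5 
 * q4   q4  q4  q4 
   q5   q5  q5  q5 
(> = start, * = accepting)

start=q0; accept=q4; q0-a->q1; q0-b->q5; q0-c->q5; q1-a->q2; q1-b->q5; q1-c->q5; q2-a->q5; q2-b->q5; q2-c->q3; q3-a->q4; q3-b->q5; q3-c->q5; q4-a->q4; q4-b->q4; q4-c->q4; q5-a->q5; q5-b->q5; q5-c->q5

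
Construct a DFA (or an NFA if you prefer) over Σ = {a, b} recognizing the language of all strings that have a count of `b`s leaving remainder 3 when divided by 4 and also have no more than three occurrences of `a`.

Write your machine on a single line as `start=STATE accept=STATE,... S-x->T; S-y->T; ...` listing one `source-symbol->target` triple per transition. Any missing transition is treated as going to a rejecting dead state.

Build one automaton per condition and run them in lockstep. The first has 4 states tracking the count of `b`s modulo 4; the second has 5 states tracking the count of `a`s, saturating at 4. A product state is a pair (one from each), accepting exactly when both do.
20 states suffice.
          a    b  
>  q0     q1   q2 
   q1     q3   q4 
   q2     q4   q5 
   q3     q6   q7 
   q4     q7   q8 
   q5     q8   q9 
   q6    q10  q11 
   q7    q11  q12 
   q8    q12  q13 
 * q9    q13   q0 
   q10   q10  q14 
   q11   q14  q15 
   q12   q15  q16 
 * q13   q16   q1 
   q14   q14  q17 
   q15   q17  q18 
 * q16   q18   q3 
   q17   q17  q19 
 * q18   q19   q6 
   q19   q19  q10 
(> = start, * = accepting)

start=q0; accept=q9,q13,q16,q18; q0-a->q1; q0-b->q2; q1-a->q3; q1-b->q4; q2-a->q4; q2-b->q5; q3-a->q6; q3-b->q7; q4-a->q7; q4-b->q8; q5-a->q8; q5-b->q9; q6-a->q10; q6-b->q11; q7-a->q11; q7-b->q12; q8-a->q12; q8-b->q13; q9-a->q13; q9-b->q0; q10-a->q10; q10-b->q14; q11-a->q14; q11-b->q15; q12-a->q15; q12-b->q16; q13-a->q16; q13-b->q1; q14-a->q14; q14-b->q17; q15-a->q17; q15-b->q18; q16-a->q18; q16-b->q3; q17-a->q17; q17-b->q19; q18-a->q19; q18-b->q6; q19-a->q19; q19-b->q10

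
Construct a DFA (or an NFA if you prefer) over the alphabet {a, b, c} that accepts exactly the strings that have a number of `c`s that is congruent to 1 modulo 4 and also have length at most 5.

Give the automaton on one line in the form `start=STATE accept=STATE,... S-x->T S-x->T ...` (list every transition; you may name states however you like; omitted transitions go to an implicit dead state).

start=q0 accept=q2,q4,q7,q11,q15 q0-a->q1 q0-b->q1 q0-c->q2 q1-a->q3 q1-b->q3 q1-c->q4 q2-a->q4 q2-b->q4 q2-c->q5 q3-a->q6 q3-b->q6 q3-c->q7 q4-a->q7 q4-b->q7 q4-c->q8 q5-a->q8 q5-b->q8 q5-c->q9 q6-a->q10 q6-b->q10 q6-c->q11 q7-a->q11 q7-b->q11 q7-c->q12 q8-a->q12 q8-b->q12 q8-c->q13 q9-a->q13 q9-b->q13 q9-c->q10 q10-a->q14 q10-b->q14 q10-c->q15 q11-a->q15 q11-b->q15 q11-c->q16 q12-a->q16 q12-b->q16 q12-c->q17 q13-a->q17 q13-b->q17 q13-c->q14 q14-a->q18 q14-b->q18 q14-c->q19 q15-a->q19 q15-b->q19 q15-c->q20 q16-a->q20 q16-b->q20 q16-c->q21 q17-a->q21 q17-b->q21 q17-c->q18 q18-a->q18 q18-b->q18 q18-c->q19 q19-a->q19 q19-b->q19 q19-c->q20 q20-a->q20 q20-b->q20 q20-c->q21 q21-a->q21 q21-b->q21 q21-c->q18

Handle the two conditions separately and then intersect. The first has 4 states tracking the count of `c`s modulo 4; the second has 7 states tracking the input length, saturating at 6. A product state is a pair (one from each), accepting exactly when both do.
22 states suffice.
          a    b    c  
>  q0     q1   q1   q2 
   q1     q3   q3   q4 
 * q2     q4   q4   q5 
   q3     q6   q6   q7 
 * q4     q7   q7   q8 
   q5     q8   q8   q9 
   q6    q10  q10  q11 
 * q7    q11  q11  q12 
   q8    q12  q12  q13 
   q9    q13  q13  q10 
   q10   q14  q14  q15 
 * q11   q15  q15  q16 
   q12   q16  q16  q17 
   q13   q17  q17  q14 
   q14   q18  q18  q19 
 * q15   q19  q19  q20 
   q16   q20  q20  q21 
   q17   q21  q21  q18 
   q18   q18  q18  q19 
   q19   q19  q19  q20 
   q20   q20  q20  q21 
   q21   q21  q21  q18 
(> = start, * = accepting)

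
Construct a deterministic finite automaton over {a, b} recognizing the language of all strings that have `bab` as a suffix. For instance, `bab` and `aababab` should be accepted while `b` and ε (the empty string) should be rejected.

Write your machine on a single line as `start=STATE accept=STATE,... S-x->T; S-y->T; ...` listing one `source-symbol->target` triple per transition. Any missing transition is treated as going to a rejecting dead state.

start=q0; accept=q3; q0-a->q0; q0-b->q1; q1-a->q2; q1-b->q1; q2-a->q0; q2-b->q3; q3-a->q2; q3-b->q1

Let each state record the length of the longest suffix of the input read so far that is also a prefix of `bab`. q1 means the last symbol is `b`; q2 means the last 2 symbols are `ba`; q3 means the last 3 symbols are `bab`. Accept only at q3, where the string currently ends in `bab`.
        a   b  
>  q0   q0  q1 
   q1   q2  q1 
   q2   q0  q3 
 * q3   q2  q1 
(> = start, * = accepting)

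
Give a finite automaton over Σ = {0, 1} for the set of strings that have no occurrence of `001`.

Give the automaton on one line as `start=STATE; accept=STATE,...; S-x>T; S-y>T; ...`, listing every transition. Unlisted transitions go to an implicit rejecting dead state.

Track partial matches of the forbidden pattern `001`. State q3 is a dead state reached once `001` has occurred; every other state accepts. q0 means no part of `001` is currently matched.
With 4 states:
        0   1  
>* q0   q1  q0 
 * q1   q2  q0 
 * q2   q2  q3 
   q3   q3  q3 
(> = start, * = accepting)

start=q0; accept=q0,q1,q2; q0-0>q1; q0-1>q0; q1-0>q2; q1-1>q0; q2-0>q2; q2-1>q3; q3-0>q3; q3-1>q3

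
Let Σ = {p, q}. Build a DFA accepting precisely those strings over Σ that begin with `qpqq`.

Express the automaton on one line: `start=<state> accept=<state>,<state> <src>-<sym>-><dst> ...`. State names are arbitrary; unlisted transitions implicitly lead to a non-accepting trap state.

start=A accept=E A-p->F A-q->B B-p->C B-q->F C-p->F C-q->D D-p->F D-q->E E-p->E E-q->E F-p->F F-q->F

Walk along `qpqq` while the input agrees: from A take `q` to B, and so on. Any deviation drops to the rejecting sink F. Once E is reached the prefix is confirmed and every continuation is accepted.
       p  q 
>  A   F  B 
   B   C  F 
   C   F  D 
   D   F  E 
 * E   E  E 
   F   F  F 
(> = start, * = accepting)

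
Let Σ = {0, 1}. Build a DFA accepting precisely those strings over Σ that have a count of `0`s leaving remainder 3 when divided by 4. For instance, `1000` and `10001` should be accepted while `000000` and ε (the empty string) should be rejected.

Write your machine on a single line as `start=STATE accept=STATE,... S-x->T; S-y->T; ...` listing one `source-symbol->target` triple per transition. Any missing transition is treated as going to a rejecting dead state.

start=s0; accept=s3; s0-0->s1; s0-1->s0; s1-0->s2; s1-1->s1; s2-0->s3; s2-1->s2; s3-0->s0; s3-1->s3

The only thing that matters is how many `0`s have appeared, reduced mod 4. Use one state per residue: s0 for 0, …, s3 for 3. Reading `0` moves to the next residue; anything else stays put. s3 is accepting.
With 4 states:
        0   1  
>  s0   s1  s0 
   s1   s2  s1 
   s2   s3  s2 
 * s3   s0  s3 
(> = start, * = accepting)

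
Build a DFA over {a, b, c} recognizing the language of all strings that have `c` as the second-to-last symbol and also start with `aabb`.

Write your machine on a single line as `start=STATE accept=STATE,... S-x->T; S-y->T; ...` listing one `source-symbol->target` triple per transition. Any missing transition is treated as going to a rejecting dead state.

start=S0; accept=S7,S8; S0-a->S1; S0-b->S2; S0-c->S2; S1-a->S3; S1-b->S2; S1-c->S2; S2-a->S2; S2-b->S2; S2-c->S2; S3-a->S2; S3-b->S4; S3-c->S2; S4-a->S2; S4-b->S5; S4-c->S2; S5-a->S5; S5-b->S5; S5-c->S6; S6-a->S7; S6-b->S7; S6-c->S8; S7-a->S5; S7-b->S5; S7-c->S6; S8-a->S7; S8-b->S7; S8-c->S8

Build one automaton per condition and run them in lockstep. One (13 states) tracks the last 2 symbols read; the other (6 states) tracks whether the input so far still matches the prefix `aabb`. Each combined state is a pair, one component from each; accept when both components accept. Equivalent product states are then merged.
With 9 states:
        a   b   c  
>  S0   S1  S2  S2 
   S1   S3  S2  S2 
   S2   S2  S2  S2 
   S3   S2  S4  S2 
   S4   S2  S5  S2 
   S5   S5  S5  S6 
   S6   S7  S7  S8 
 * S7   S5  S5  S6 
 * S8   S7  S7  S8 
(> = start, * = accepting)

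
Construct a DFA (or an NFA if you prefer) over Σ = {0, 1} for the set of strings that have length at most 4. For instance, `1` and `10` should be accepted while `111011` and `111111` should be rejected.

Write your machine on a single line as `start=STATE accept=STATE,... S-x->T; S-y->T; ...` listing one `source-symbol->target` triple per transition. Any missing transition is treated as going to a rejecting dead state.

We only need to distinguish lengths 0, 1, …, 4, and '>4'. Chain A → B → C → D → E → F on every symbol, with F looping. Accepting states: {A, B, C, D, E}.
A 6-state machine:
       0  1 
>* A   B  B 
 * B   C  C 
 * C   D  D 
 * D   E  E 
 * E   F  F 
   F   F  F 
(> = start, * = accepting)

start=A; accept=A,B,C,D,E; A-0->B; A-1->B; B-0->C; B-1->C; C-0->D; C-1->D; D-0->E; D-1->E; E-0->F; E-1->F; F-0->F; F-1->F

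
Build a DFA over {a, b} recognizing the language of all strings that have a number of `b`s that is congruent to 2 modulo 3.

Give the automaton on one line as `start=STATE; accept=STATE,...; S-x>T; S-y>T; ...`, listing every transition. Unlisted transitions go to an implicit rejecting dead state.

start=q0; accept=q2; q0-a>q0; q0-b>q1; q1-a>q1; q1-b>q2; q2-a>q2; q2-b>q0

The only thing that matters is how many `b`s have appeared, reduced mod 3. Use one state per residue: q0 for 0, …, q2 for 2. Reading `b` moves to the next residue; anything else stays put. q2 is accepting.
A 3-state machine:
        a   b  
>  q0   q0  q1 
   q1   q1  q2 
 * q2   q2  q0 
(> = start, * = accepting)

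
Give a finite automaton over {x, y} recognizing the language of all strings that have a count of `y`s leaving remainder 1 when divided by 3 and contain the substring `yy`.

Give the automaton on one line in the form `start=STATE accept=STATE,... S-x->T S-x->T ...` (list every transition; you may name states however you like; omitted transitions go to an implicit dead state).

start=s0 accept=s7 s0-x->s0 s0-y->s1 s1-x->s2 s1-y->s3 s2-x->s2 s2-y->s4 s3-x->s3 s3-y->s5 s4-x->s6 s4-y->s5 s5-x->s5 s5-y->s7 s6-x->s6 s6-y->s8 s7-x->s7 s7-y->s3 s8-x->s0 s8-y->s7

Build one automaton per condition and run them in lockstep. One (3 states) tracks the count of `y`s modulo 3; the other (3 states) tracks whether and how much of `yy` has been seen. Each combined state is a pair, one component from each; accept when both components accept.
With 9 states:
        x   y  
>  s0   s0  s1 
   s1   s2  s3 
   s2   s2  s4 
   s3   s3  s5 
   s4   s6  s5 
   s5   s5  s7 
   s6   s6  s8 
 * s7   s7  s3 
   s8   s0  s7 
(> = start, * = accepting)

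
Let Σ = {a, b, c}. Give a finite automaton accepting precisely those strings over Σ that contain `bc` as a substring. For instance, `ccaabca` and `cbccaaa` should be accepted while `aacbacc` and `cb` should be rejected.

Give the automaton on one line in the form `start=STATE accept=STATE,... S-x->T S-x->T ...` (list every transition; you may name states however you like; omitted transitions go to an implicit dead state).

start=s0 accept=s2 s0-a->s0 s0-b->s1 s0-c->s0 s1-a->s0 s1-b->s1 s1-c->s2 s2-a->s2 s2-b->s2 s2-c->s2

Track how much of `bc` has been matched so far: state s0 is no progress, s2 is the absorbing accept state reached once `bc` has occurred. Intermediate states record partial matches; on a mismatch, fall back to the longest reusable overlap.
With 3 states:
        a   b   c  
>  s0   s0  s1  s0 
   s1   s0  s1  s2 
 * s2   s2  s2  s2 
(> = start, * = accepting)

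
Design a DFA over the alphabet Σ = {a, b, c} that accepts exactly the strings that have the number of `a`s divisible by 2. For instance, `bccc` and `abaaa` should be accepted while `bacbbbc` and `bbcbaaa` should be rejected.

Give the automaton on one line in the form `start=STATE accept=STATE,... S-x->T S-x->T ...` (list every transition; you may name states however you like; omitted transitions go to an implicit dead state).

The only thing that matters is how many `a`s have appeared, reduced mod 2. Use one state per residue: S0 for 0, …, S1 for 1. Reading `a` moves to the next residue; anything else stays put. S0 is accepting.
        a   b   c  
>* S0   S1  S0  S0 
   S1   S0  S1  S1 
(> = start, * = accepting)

start=S0 accept=S0 S0-a->S1 S0-b->S0 S0-c->S0 S1-a->S0 S1-b->S1 S1-c->S1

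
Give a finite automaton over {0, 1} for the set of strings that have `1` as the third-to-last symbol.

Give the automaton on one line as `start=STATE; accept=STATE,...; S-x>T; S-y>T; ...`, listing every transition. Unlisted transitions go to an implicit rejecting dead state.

Because acceptance depends on a position counted from the end, the machine has to buffer the most recent 3 symbols. Make each state the string of the last up-to-3 symbols read; on input `x` shift the window left and append `x`. Accept when the buffered window has length 3 and begins with `1`.
A 15-state machine:
          0    1  
>  q0     q1   q2 
   q1     q3   q4 
   q2     q5   q6 
   q3     q7   q8 
   q4     q9  q10 
   q5    q11  q12 
   q6    q13  q14 
   q7     q7   q8 
   q8     q9  q10 
   q9    q11  q12 
   q10   q13  q14 
 * q11    q7   q8 
 * q12    q9  q10 
 * q13   q11  q12 
 * q14   q13  q14 
(> = start, * = accepting)

start=q0; accept=q11,q12,q13,q14; q0-0>q1; q0-1>q2; q1-0>q3; q1-1>q4; q2-0>q5; q2-1>q6; q3-0>q7; q3-1>q8; q4-0>q9; q4-1>q10; q5-0>q11; q5-1>q12; q6-0>q13; q6-1>q14; q7-0>q7; q7-1>q8; q8-0>q9; q8-1>q10; q9-0>q11; q9-1>q12; q10-0>q13; q10-1>q14; q11-0>q7; q11-1>q8; q12-0>q9; q12-1>q10; q13-0>q11; q13-1>q12; q14-0>q13; q14-1>q14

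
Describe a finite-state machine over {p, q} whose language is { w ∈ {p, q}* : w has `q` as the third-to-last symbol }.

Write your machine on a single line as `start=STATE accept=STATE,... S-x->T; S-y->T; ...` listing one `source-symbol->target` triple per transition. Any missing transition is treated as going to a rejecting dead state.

start=S0; accept=S11,S12,S13,S14; S0-p->S1; S0-q->S2; S1-p->S3; S1-q->S4; S2-p->S5; S2-q->S6; S3-p->S7; S3-q->S8; S4-p->S9; S4-q->S10; S5-p->S11; S5-q->S12; S6-p->S13; S6-q->S14; S7-p->S7; S7-q->S8; S8-p->S9; S8-q->S10; S9-p->S11; S9-q->S12; S10-p->S13; S10-q->S14; S11-p->S7; S11-q->S8; S12-p->S9; S12-q->S10; S13-p->S11; S13-q->S12; S14-p->S13; S14-q->S14

A DFA must remember the last 3 symbols (since which symbol is third-to-last isn't known until the input ends). Use one state per possible window of the last ≤3 symbols; accept from those whose window starts with `q`.
15 states suffice.
          p    q  
>  S0     S1   S2 
   S1     S3   S4 
   S2     S5   S6 
   S3     S7   S8 
   S4     S9  S10 
   S5    S11  S12 
   S6    S13  S14 
   S7     S7   S8 
   S8     S9  S10 
   S9    S11  S12 
   S10   S13  S14 
 * S11    S7   S8 
 * S12    S9  S10 
 * S13   S11  S12 
 * S14   S13  S14 
(> = start, * = accepting)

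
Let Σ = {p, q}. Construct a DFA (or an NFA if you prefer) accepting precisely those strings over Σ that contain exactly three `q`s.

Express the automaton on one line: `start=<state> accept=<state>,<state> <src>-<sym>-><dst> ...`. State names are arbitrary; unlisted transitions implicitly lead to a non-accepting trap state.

Count `q`s, saturating at 4: states S0 through S3 mean 0 through 3 `q`s seen; S4 means more than 3. Each `q` increments (capped at S4); other symbols loop. Accept from {S3}.
A 5-state machine:
        p   q  
>  S0   S0  S1 
   S1   S1  S2 
   S2   S2  S3 
 * S3   S3  S4 
   S4   S4  S4 
(> = start, * = accepting)

start=S0 accept=S3 S0-p->S0 S0-q->S1 S1-p->S1 S1-q->S2 S2-p->S2 S2-q->S3 S3-p->S3 S3-q->S4 S4-p->S4 S4-q->S4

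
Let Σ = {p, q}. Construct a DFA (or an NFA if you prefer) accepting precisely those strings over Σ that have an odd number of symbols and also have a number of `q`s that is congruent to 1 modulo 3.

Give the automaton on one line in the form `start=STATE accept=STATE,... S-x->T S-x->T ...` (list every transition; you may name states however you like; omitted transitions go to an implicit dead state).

start=A accept=C A-p->B A-q->C B-p->A B-q->D C-p->D C-q->E D-p->C D-q->F E-p->F E-q->B F-p->E F-q->A

Run two small machines in parallel and take their product. One (2 states) tracks the input length modulo 2; the other (3 states) tracks the count of `q`s modulo 3. Each combined state is a pair, one component from each; accept when both components accept.
With 6 states:
       p  q 
>  A   B  C 
   B   A  D 
 * C   D  E 
   D   C  F 
   E   F  B 
   F   E  A 
(> = start, * = accepting)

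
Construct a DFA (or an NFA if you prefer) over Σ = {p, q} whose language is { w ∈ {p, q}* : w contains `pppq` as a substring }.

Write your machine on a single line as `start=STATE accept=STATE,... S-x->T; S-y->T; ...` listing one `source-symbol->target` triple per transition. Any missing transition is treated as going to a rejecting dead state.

States A..D record the length of the longest prefix of `pppq` that matches the current input suffix. Reaching E means `pppq` has been seen, and we stay there forever. Accept from E.
With 5 states:
       p  q 
>  A   B  A 
   B   C  A 
   C   D  A 
   D   D  E 
 * E   E  E 
(> = start, * = accepting)

start=A; accept=E; A-p->B; A-q->A; B-p->C; B-q->A; C-p->D; C-q->A; D-p->D; D-q->E; E-p->E; E-q->E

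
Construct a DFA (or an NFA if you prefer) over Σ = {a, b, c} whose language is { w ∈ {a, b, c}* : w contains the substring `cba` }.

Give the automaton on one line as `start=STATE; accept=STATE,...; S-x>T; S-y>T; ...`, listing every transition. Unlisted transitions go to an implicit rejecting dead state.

States q0..q2 record the length of the longest prefix of `cba` that matches the current input suffix. Reaching q3 means `cba` has been seen, and we stay there forever. Accept from q3.
A 4-state machine:
        a   b   c  
>  q0   q0  q0  q1 
   q1   q0  q2  q1 
   q2   q3  q0  q1 
 * q3   q3  q3  q3 
(> = start, * = accepting)

start=q0; accept=q3; q0-a>q0; q0-b>q0; q0-c>q1; q1-a>q0; q1-b>q2; q1-c>q1; q2-a>q3; q2-b>q0; q2-c>q1; q3-a>q3; q3-b>q3; q3-c>q3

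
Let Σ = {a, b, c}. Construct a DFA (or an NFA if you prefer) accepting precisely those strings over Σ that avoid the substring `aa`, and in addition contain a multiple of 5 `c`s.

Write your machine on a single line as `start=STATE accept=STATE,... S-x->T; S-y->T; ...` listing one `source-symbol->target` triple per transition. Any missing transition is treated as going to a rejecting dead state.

Run two small machines in parallel and take their product. One (3 states) tracks partial matches of the forbidden pattern `aa`; the other (5 states) tracks the count of `c`s modulo 5. Each combined state is a pair, one component from each; accept when both components accept. Equivalent product states are then merged.
          a    b    c  
>* S0     S1   S0   S2 
 * S1     S3   S0   S2 
   S2     S4   S2   S5 
   S3     S3   S3   S3 
   S4     S3   S2   S5 
   S5     S6   S5   S7 
   S6     S3   S5   S7 
   S7     S8   S7   S9 
   S8     S3   S7   S9 
   S9    S10   S9   S0 
   S10    S3   S9   S0 
(> = start, * = accepting)

start=S0; accept=S0,S1; S0-a->S1; S0-b->S0; S0-c->S2; S1-a->S3; S1-b->S0; S1-c->S2; S2-a->S4; S2-b->S2; S2-c->S5; S3-a->S3; S3-b->S3; S3-c->S3; S4-a->S3; S4-b->S2; S4-c->S5; S5-a->S6; S5-b->S5; S5-c->S7; S6-a->S3; S6-b->S5; S6-c->S7; S7-a->S8; S7-b->S7; S7-c->S9; S8-a->S3; S8-b->S7; S8-c->S9; S9-a->S10; S9-b->S9; S9-c->S0; S10-a->S3; S10-b->S9; S10-c->S0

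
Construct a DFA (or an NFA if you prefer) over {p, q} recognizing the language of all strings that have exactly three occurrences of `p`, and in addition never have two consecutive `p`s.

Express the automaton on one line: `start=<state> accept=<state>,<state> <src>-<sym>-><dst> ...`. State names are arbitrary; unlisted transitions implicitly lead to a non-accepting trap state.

Build one automaton per condition and run them in lockstep. One (5 states) tracks the count of `p`s, saturating at 4; the other (3 states) tracks partial matches of the forbidden pattern `pp`. Each combined state is a pair, one component from each; accept when both components accept.
          p    q  
>  S0     S1   S0 
   S1     S2   S3 
   S2     S4   S2 
   S3     S5   S3 
   S4     S6   S4 
   S5     S4   S7 
   S6     S6   S6 
   S7     S8   S7 
 * S8     S6   S9 
 * S9    S10   S9 
   S10    S6  S11 
   S11   S10  S11 
(> = start, * = accepting)

start=S0 accept=S8,S9 S0-p->S1 S0-q->S0 S1-p->S2 S1-q->S3 S2-p->S4 S2-q->S2 S3-p->S5 S3-q->S3 S4-p->S6 S4-q->S4 S5-p->S4 S5-q->S7 S6-p->S6 S6-q->S6 S7-p->S8 S7-q->S7 S8-p->S6 S8-q->S9 S9-p->S10 S9-q->S9 S10-p->S6 S10-q->S11 S11-p->S10 S11-q->S11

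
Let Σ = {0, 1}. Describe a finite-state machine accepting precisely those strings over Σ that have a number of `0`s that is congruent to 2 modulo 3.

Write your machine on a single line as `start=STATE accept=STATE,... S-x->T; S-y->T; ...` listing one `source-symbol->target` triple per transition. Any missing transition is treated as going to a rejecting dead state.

Keep the running count of `0`s modulo 3: each `0` advances along the cycle q0 → q1 → q2 → q0 while other symbols loop. Accept at q2.
With 3 states:
        0   1  
>  q0   q1  q0 
   q1   q2  q1 
 * q2   q0  q2 
(> = start, * = accepting)

start=q0; accept=q2; q0-0->q1; q0-1->q0; q1-0->q2; q1-1->q1; q2-0->q0; q2-1->q2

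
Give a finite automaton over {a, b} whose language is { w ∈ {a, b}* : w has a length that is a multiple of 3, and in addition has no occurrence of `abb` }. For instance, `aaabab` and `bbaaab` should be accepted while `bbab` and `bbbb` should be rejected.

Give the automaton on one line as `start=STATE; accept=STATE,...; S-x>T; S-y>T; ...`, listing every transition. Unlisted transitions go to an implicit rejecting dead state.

Run two small machines in parallel and take their product. The first has 3 states tracking the input length modulo 3; the second has 4 states tracking partial matches of the forbidden pattern `abb`. A product state is a pair (one from each), accepting exactly when both do. Equivalent product states are then merged.
        a   b  
>* q0   q1  q2 
   q1   q3  q4 
   q2   q3  q5 
   q3   q6  q7 
   q4   q6  q8 
   q5   q6  q0 
 * q6   q1  q9 
 * q7   q1  q8 
   q8   q8  q8 
   q9   q3  q8 
(> = start, * = accepting)

start=q0; accept=q0,q6,q7; q0-a>q1; q0-b>q2; q1-a>q3; q1-b>q4; q2-a>q3; q2-b>q5; q3-a>q6; q3-b>q7; q4-a>q6; q4-b>q8; q5-a>q6; q5-b>q0; q6-a>q1; q6-b>q9; q7-a>q1; q7-b>q8; q8-a>q8; q8-b>q8; q9-a>q3; q9-b>q8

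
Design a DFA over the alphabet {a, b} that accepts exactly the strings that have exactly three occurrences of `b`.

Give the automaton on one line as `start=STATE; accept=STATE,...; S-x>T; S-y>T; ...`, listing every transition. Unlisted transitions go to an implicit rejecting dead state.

start=s0; accept=s3; s0-a>s0; s0-b>s1; s1-a>s1; s1-b>s2; s2-a>s2; s2-b>s3; s3-a>s3; s3-b>s4; s4-a>s4; s4-b>s4

Count `b`s, saturating at 4: states s0 through s3 mean 0 through 3 `b`s seen; s4 means more than 3. Each `b` increments (capped at s4); other symbols loop. Accept from {s3}.
5 states suffice.
        a   b  
>  s0   s0  s1 
   s1   s1  s2 
   s2   s2  s3 
 * s3   s3  s4 
   s4   s4  s4 
(> = start, * = accepting)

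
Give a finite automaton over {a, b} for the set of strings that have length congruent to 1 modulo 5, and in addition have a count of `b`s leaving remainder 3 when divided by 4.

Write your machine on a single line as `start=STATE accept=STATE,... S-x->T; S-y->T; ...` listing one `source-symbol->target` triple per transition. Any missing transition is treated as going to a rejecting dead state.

start=q0; accept=q18; q0-a->q1; q0-b->q2; q1-a->q3; q1-b->q4; q2-a->q4; q2-b->q5; q3-a->q6; q3-b->q7; q4-a->q7; q4-b->q8; q5-a->q8; q5-b->q9; q6-a->q10; q6-b->q11; q7-a->q11; q7-b->q12; q8-a->q12; q8-b->q13; q9-a->q13; q9-b->q10; q10-a->q0; q10-b->q14; q11-a->q14; q11-b->q15; q12-a->q15; q12-b->q16; q13-a->q16; q13-b->q0; q14-a->q2; q14-b->q17; q15-a->q17; q15-b->q18; q16-a->q18; q16-b->q1; q17-a->q5; q17-b->q19; q18-a->q19; q18-b->q3; q19-a->q9; q19-b->q6

Handle the two conditions separately and then intersect. One (5 states) tracks the input length modulo 5; the other (4 states) tracks the count of `b`s modulo 4. Each combined state is a pair, one component from each; accept when both components accept.
A 20-state machine:
          a    b  
>  q0     q1   q2 
   q1     q3   q4 
   q2     q4   q5 
   q3     q6   q7 
   q4     q7   q8 
   q5     q8   q9 
   q6    q10  q11 
   q7    q11  q12 
   q8    q12  q13 
   q9    q13  q10 
   q10    q0  q14 
   q11   q14  q15 
   q12   q15  q16 
   q13   q16   q0 
   q14    q2  q17 
   q15   q17  q18 
   q16   q18   q1 
   q17    q5  q19 
 * q18   q19   q3 
   q19    q9   q6 
(> = start, * = accepting)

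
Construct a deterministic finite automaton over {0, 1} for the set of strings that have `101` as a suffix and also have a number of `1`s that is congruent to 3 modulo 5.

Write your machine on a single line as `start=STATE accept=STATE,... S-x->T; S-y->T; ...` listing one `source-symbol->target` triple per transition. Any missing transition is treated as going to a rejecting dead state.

Run two small machines in parallel and take their product. The first has 4 states tracking how much of the suffix `101` has currently been matched; the second has 5 states tracking the count of `1`s modulo 5. A product state is a pair (one from each), accepting exactly when both do.
With 20 states:
          0    1  
>  q0     q0   q1 
   q1     q2   q3 
   q2     q4   q5 
   q3     q6   q7 
   q4     q4   q3 
   q5     q6   q7 
   q6     q8   q9 
   q7    q10  q11 
   q8     q8   q7 
 * q9    q10  q11 
   q10   q12  q13 
   q11   q14  q15 
   q12   q12  q11 
   q13   q14  q15 
   q14   q16  q17 
   q15   q18   q1 
   q16   q16  q15 
   q17   q18   q1 
   q18    q0  q19 
   q19    q2   q3 
(> = start, * = accepting)

start=q0; accept=q9; q0-0->q0; q0-1->q1; q1-0->q2; q1-1->q3; q2-0->q4; q2-1->q5; q3-0->q6; q3-1->q7; q4-0->q4; q4-1->q3; q5-0->q6; q5-1->q7; q6-0->q8; q6-1->q9; q7-0->q10; q7-1->q11; q8-0->q8; q8-1->q7; q9-0->q10; q9-1->q11; q10-0->q12; q10-1->q13; q11-0->q14; q11-1->q15; q12-0->q12; q12-1->q11; q13-0->q14; q13-1->q15; q14-0->q16; q14-1->q17; q15-0->q18; q15-1->q1; q16-0->q16; q16-1->q15; q17-0->q18; q17-1->q1; q18-0->q0; q18-1->q19; q19-0->q2; q19-1->q3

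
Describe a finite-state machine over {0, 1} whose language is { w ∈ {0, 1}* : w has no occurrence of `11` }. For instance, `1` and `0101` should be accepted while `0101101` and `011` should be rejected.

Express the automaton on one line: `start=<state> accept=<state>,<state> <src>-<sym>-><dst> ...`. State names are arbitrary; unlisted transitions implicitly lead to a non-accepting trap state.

Track partial matches of the forbidden pattern `11`. State S2 is a dead state reached once `11` has occurred; every other state accepts. S0 means no part of `11` is currently matched.
        0   1  
>* S0   S0  S1 
 * S1   S0  S2 
   S2   S2  S2 
(> = start, * = accepting)

start=S0 accept=S0,S1 S0-0->S0 S0-1->S1 S1-0->S0 S1-1->S2 S2-0->S2 S2-1->S2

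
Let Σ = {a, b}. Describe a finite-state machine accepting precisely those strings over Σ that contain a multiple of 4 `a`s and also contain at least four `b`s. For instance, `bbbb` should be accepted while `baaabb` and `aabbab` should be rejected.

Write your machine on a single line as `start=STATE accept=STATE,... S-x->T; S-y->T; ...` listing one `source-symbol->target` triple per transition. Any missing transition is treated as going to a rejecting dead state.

Build one automaton per condition and run them in lockstep. One (4 states) tracks the count of `a`s modulo 4; the other (6 states) tracks the count of `b`s, saturating at 5. Each combined state is a pair, one component from each; accept when both components accept. Minimizing collapses redundant product states.
20 states suffice.
          a    b  
>  s0     s1   s2 
   s1     s3   s4 
   s2     s4   s5 
   s3     s6   s7 
   s4     s7   s8 
   s5     s8   s9 
   s6     s0  s10 
   s7    s10  s11 
   s8    s11  s12 
   s9    s12  s13 
   s10    s2  s14 
   s11   s14  s15 
   s12   s15  s16 
 * s13   s16  s13 
   s14    s5  s17 
   s15   s17  s18 
   s16   s18  s16 
   s17    s9  s19 
   s18   s19  s18 
   s19   s13  s19 
(> = start, * = accepting)

start=s0; accept=s13; s0-a->s1; s0-b->s2; s1-a->s3; s1-b->s4; s2-a->s4; s2-b->s5; s3-a->s6; s3-b->s7; s4-a->s7; s4-b->s8; s5-a->s8; s5-b->s9; s6-a->s0; s6-b->s10; s7-a->s10; s7-b->s11; s8-a->s11; s8-b->s12; s9-a->s12; s9-b->s13; s10-a->s2; s10-b->s14; s11-a->s14; s11-b->s15; s12-a->s15; s12-b->s16; s13-a->s16; s13-b->s13; s14-a->s5; s14-b->s17; s15-a->s17; s15-b->s18; s16-a->s18; s16-b->s16; s17-a->s9; s17-b->s19; s18-a->s19; s18-b->s18; s19-a->s13; s19-b->s19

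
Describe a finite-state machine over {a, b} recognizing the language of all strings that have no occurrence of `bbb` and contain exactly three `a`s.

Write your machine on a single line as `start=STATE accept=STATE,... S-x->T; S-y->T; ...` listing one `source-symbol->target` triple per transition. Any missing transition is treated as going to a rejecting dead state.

start=S0; accept=S6,S11,S15; S0-a->S1; S0-b->S2; S1-a->S3; S1-b->S4; S2-a->S1; S2-b->S5; S3-a->S6; S3-b->S7; S4-a->S3; S4-b->S8; S5-a->S1; S5-b->S9; S6-a->S10; S6-b->S11; S7-a->S6; S7-b->S12; S8-a->S3; S8-b->S13; S9-a->S13; S9-b->S9; S10-a->S10; S10-b->S14; S11-a->S10; S11-b->S15; S12-a->S6; S12-b->S16; S13-a->S16; S13-b->S13; S14-a->S10; S14-b->S17; S15-a->S10; S15-b->S18; S16-a->S18; S16-b->S16; S17-a->S10; S17-b->S19; S18-a->S19; S18-b->S18; S19-a->S19; S19-b->S19

Run two small machines in parallel and take their product. One (4 states) tracks partial matches of the forbidden pattern `bbb`; the other (5 states) tracks the count of `a`s, saturating at 4. Each combined state is a pair, one component from each; accept when both components accept.
          a    b  
>  S0     S1   S2 
   S1     S3   S4 
   S2     S1   S5 
   S3     S6   S7 
   S4     S3   S8 
   S5     S1   S9 
 * S6    S10  S11 
   S7     S6  S12 
   S8     S3  S13 
   S9    S13   S9 
   S10   S10  S14 
 * S11   S10  S15 
   S12    S6  S16 
   S13   S16  S13 
   S14   S10  S17 
 * S15   S10  S18 
   S16   S18  S16 
   S17   S10  S19 
   S18   S19  S18 
   S19   S19  S19 
(> = start, * = accepting)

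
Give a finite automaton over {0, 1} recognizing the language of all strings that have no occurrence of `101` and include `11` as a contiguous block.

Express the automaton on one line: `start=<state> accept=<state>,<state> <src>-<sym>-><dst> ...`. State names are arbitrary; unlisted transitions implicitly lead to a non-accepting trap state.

Run two small machines in parallel and take their product. One (4 states) tracks partial matches of the forbidden pattern `101`; the other (3 states) tracks whether and how much of `11` has been seen. Each combined state is a pair, one component from each; accept when both components accept. After merging equivalent states the machine shrinks.
7 states suffice.
        0   1  
>  q0   q0  q1 
   q1   q2  q3 
   q2   q0  q4 
 * q3   q5  q3 
   q4   q4  q4 
 * q5   q6  q4 
 * q6   q6  q3 
(> = start, * = accepting)

start=q0 accept=q3,q5,q6 q0-0->q0 q0-1->q1 q1-0->q2 q1-1->q3 q2-0->q0 q2-1->q4 q3-0->q5 q3-1->q3 q4-0->q4 q4-1->q4 q5-0->q6 q5-1->q4 q6-0->q6 q6-1->q3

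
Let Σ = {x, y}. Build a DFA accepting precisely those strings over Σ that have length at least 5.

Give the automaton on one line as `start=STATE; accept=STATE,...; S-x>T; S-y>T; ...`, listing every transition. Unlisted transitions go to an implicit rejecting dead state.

We only need to distinguish lengths 0, 1, …, 5, and '>5'. Chain A → B → C → D → E → F → G on every symbol, with G looping. Accepting states: {F, G}.
With 7 states:
       x  y 
>  A   B  B 
   B   C  C 
   C   D  D 
   D   E  E 
   E   F  F 
 * F   G  G 
 * G   G  G 
(> = start, * = accepting)

start=A; accept=F,G; A-x>B; A-y>B; B-x>C; B-y>C; C-x>D; C-y>D; D-x>E; D-y>E; E-x>F; E-y>F; F-x>G; F-y>G; G-x>G; G-y>G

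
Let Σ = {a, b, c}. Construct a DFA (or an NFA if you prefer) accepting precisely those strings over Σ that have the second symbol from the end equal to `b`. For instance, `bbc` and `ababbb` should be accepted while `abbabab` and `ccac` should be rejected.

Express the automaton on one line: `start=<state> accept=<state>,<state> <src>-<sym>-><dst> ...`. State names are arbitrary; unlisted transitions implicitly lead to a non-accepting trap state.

start=S0 accept=S7,S8,S9 S0-a->S1 S0-b->S2 S0-c->S3 S1-a->S4 S1-b->S5 S1-c->S6 S2-a->S7 S2-b->S8 S2-c->S9 S3-a->S10 S3-b->S11 S3-c->S12 S4-a->S4 S4-b->S5 S4-c->S6 S5-a->S7 S5-b->S8 S5-c->S9 S6-a->S10 S6-b->S11 S6-c->S12 S7-a->S4 S7-b->S5 S7-c->S6 S8-a->S7 S8-b->S8 S8-c->S9 S9-a->S10 S9-b->S11 S9-c->S12 S10-a->S4 S10-b->S5 S10-c->S6 S11-a->S7 S11-b->S8 S11-c->S9 S12-a->S10 S12-b->S11 S12-c->S12

A DFA must remember the last 2 symbols (since which symbol is second-to-last isn't known until the input ends). Use one state per possible window of the last ≤2 symbols; accept from those whose window starts with `b`.
A 13-state machine:
          a    b    c  
>  S0     S1   S2   S3 
   S1     S4   S5   S6 
   S2     S7   S8   S9 
   S3    S10  S11  S12 
   S4     S4   S5   S6 
   S5     S7   S8   S9 
   S6    S10  S11  S12 
 * S7     S4   S5   S6 
 * S8     S7   S8   S9 
 * S9    S10  S11  S12 
   S10    S4   S5   S6 
   S11    S7   S8   S9 
   S12   S10  S11  S12 
(> = start, * = accepting)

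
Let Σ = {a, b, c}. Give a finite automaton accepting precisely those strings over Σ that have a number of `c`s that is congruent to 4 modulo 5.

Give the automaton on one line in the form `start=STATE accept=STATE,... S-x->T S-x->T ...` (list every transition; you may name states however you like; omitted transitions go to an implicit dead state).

Keep the running count of `c`s modulo 5: each `c` advances along the cycle q0 → q1 → q2 → q3 → q4 → q0 while other symbols loop. Accept at q4.
A 5-state machine:
        a   b   c  
>  q0   q0  q0  q1 
   q1   q1  q1  q2 
   q2   q2  q2  q3 
   q3   q3  q3  q4 
 * q4   q4  q4  q0 
(> = start, * = accepting)

start=q0 accept=q4 q0-a->q0 q0-b->q0 q0-c->q1 q1-a->q1 q1-b->q1 q1-c->q2 q2-a->q2 q2-b->q2 q2-c->q3 q3-a->q3 q3-b->q3 q3-c->q4 q4-a->q4 q4-b->q4 q4-c->q0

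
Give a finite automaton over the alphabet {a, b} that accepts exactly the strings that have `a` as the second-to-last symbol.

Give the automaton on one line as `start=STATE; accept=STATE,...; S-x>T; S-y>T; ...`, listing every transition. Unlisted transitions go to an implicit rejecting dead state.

Because acceptance depends on a position counted from the end, the machine has to buffer the most recent 2 symbols. Make each state the string of the last up-to-2 symbols read; on input `x` shift the window left and append `x`. Accept when the buffered window has length 2 and begins with `a`.
A 7-state machine:
        a   b  
>  q0   q1  q2 
   q1   q3  q4 
   q2   q5  q6 
 * q3   q3  q4 
 * q4   q5  q6 
   q5   q3  q4 
   q6   q5  q6 
(> = start, * = accepting)

start=q0; accept=q3,q4; q0-a>q1; q0-b>q2; q1-a>q3; q1-b>q4; q2-a>q5; q2-b>q6; q3-a>q3; q3-b>q4; q4-a>q5; q4-b>q6; q5-a>q3; q5-b>q4; q6-a>q5; q6-b>q6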